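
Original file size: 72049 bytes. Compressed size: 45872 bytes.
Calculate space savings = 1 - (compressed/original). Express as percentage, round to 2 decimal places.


ratio = compressed/original = 45872/72049 = 0.636678
savings = 1 - ratio = 1 - 0.636678 = 0.363322
as a percentage: 0.363322 * 100 = 36.33%

Space savings = 1 - 45872/72049 = 36.33%


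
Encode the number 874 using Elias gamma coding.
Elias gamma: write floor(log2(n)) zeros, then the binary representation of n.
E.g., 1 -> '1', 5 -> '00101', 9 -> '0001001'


num_bits = floor(log2(874)) + 1 = 10
leading_zeros = num_bits - 1 = 9
binary(874) = 1101101010

Elias gamma(874) = '000000000' + '1101101010' = 0000000001101101010 (19 bits)


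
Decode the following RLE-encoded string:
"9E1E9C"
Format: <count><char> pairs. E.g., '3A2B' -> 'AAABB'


Expanding each <count><char> pair:
  9E -> 'EEEEEEEEE'
  1E -> 'E'
  9C -> 'CCCCCCCCC'

Decoded = EEEEEEEEEECCCCCCCCC


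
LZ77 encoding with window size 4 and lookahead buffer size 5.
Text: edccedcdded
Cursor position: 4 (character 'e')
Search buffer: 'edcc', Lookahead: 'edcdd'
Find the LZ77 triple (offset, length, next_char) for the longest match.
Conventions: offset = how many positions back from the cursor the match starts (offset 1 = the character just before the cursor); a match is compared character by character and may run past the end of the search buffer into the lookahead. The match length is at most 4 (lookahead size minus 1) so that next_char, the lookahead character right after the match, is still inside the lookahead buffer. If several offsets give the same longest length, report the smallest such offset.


Try each offset into the search buffer:
  offset=1 (pos 3, char 'c'): match length 0
  offset=2 (pos 2, char 'c'): match length 0
  offset=3 (pos 1, char 'd'): match length 0
  offset=4 (pos 0, char 'e'): match length 3
Longest match has length 3 at offset 4.
next_char = character at position 4 + 3 = 7 -> 'd'

Best match: offset=4, length=3 (matching 'edc' starting at position 0)
LZ77 triple: (4, 3, 'd')


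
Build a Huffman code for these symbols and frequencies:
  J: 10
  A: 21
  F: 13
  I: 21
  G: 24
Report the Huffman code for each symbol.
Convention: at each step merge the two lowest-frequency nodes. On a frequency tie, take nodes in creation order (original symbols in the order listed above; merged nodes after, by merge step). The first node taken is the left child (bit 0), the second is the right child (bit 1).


Huffman tree construction:
Step 1: Merge J(10) + F(13) = 23
Step 2: Merge A(21) + I(21) = 42
Step 3: Merge (J+F)(23) + G(24) = 47
Step 4: Merge (A+I)(42) + ((J+F)+G)(47) = 89
Read each symbol's code off the tree from the root (left child = 0, right child = 1).

Codes:
  J: 100 (length 3)
  A: 00 (length 2)
  F: 101 (length 3)
  I: 01 (length 2)
  G: 11 (length 2)
Average code length: 201/89 = 2.2584 bits/symbol


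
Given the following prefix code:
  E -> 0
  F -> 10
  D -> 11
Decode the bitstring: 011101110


Decoding step by step:
Bits 0 -> E
Bits 11 -> D
Bits 10 -> F
Bits 11 -> D
Bits 10 -> F


Decoded message: EDFDF


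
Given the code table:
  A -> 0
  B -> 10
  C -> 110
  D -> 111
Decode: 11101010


Decoding:
111 -> D
0 -> A
10 -> B
10 -> B


Result: DABB


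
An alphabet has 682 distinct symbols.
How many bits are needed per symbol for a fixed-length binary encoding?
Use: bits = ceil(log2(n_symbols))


log2(682) = 9.4136
Bracket: 2^9 = 512 < 682 <= 2^10 = 1024
So ceil(log2(682)) = 10

bits = ceil(log2(682)) = ceil(9.4136) = 10 bits


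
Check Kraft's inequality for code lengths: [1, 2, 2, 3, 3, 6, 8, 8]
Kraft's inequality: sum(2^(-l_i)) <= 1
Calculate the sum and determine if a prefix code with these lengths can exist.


Sum = 2^(-1) + 2^(-2) + 2^(-2) + 2^(-3) + 2^(-3) + 2^(-6) + 2^(-8) + 2^(-8)
    = 0.5 + 0.25 + 0.25 + 0.125 + 0.125 + 0.015625 + 0.00390625 + 0.00390625
    = 326/256 = 1.2734375
Since 1.2734375 > 1, Kraft's inequality is NOT satisfied.
A prefix code with these lengths CANNOT exist.

Kraft sum = 1.2734375. Not satisfied.


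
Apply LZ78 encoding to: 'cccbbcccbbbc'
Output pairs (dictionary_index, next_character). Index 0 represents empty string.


LZ78 encoding steps:
Dictionary: {0: ''}
Step 1: w='' (idx 0), next='c' -> output (0, 'c'), add 'c' as idx 1
Step 2: w='c' (idx 1), next='c' -> output (1, 'c'), add 'cc' as idx 2
Step 3: w='' (idx 0), next='b' -> output (0, 'b'), add 'b' as idx 3
Step 4: w='b' (idx 3), next='c' -> output (3, 'c'), add 'bc' as idx 4
Step 5: w='cc' (idx 2), next='b' -> output (2, 'b'), add 'ccb' as idx 5
Step 6: w='b' (idx 3), next='b' -> output (3, 'b'), add 'bb' as idx 6
Step 7: w='c' (idx 1), end of input -> output (1, '')


Encoded: [(0, 'c'), (1, 'c'), (0, 'b'), (3, 'c'), (2, 'b'), (3, 'b'), (1, '')]


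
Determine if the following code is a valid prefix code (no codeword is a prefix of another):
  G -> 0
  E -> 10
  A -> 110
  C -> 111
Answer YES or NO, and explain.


Checking each pair (does one codeword prefix another?):
  G='0' vs E='10': no prefix
  G='0' vs A='110': no prefix
  G='0' vs C='111': no prefix
  E='10' vs G='0': no prefix
  E='10' vs A='110': no prefix
  E='10' vs C='111': no prefix
  A='110' vs G='0': no prefix
  A='110' vs E='10': no prefix
  A='110' vs C='111': no prefix
  C='111' vs G='0': no prefix
  C='111' vs E='10': no prefix
  C='111' vs A='110': no prefix
No violation found over all pairs.

YES -- this is a valid prefix code. No codeword is a prefix of any other codeword.


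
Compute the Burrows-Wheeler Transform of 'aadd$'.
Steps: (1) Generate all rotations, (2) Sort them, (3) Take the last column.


Rotations (sorted):
  0: $aadd -> last char: d
  1: aadd$ -> last char: $
  2: add$a -> last char: a
  3: d$aad -> last char: d
  4: dd$aa -> last char: a


BWT = d$ada


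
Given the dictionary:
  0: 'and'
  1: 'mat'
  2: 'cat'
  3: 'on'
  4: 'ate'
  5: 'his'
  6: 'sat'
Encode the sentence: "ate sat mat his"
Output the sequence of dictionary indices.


Look up each word in the dictionary:
  'ate' -> 4
  'sat' -> 6
  'mat' -> 1
  'his' -> 5

Encoded: [4, 6, 1, 5]


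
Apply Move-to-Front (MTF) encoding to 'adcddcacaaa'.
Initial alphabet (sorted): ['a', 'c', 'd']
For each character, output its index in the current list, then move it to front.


MTF encoding:
'a': index 0 in ['a', 'c', 'd'] -> ['a', 'c', 'd']
'd': index 2 in ['a', 'c', 'd'] -> ['d', 'a', 'c']
'c': index 2 in ['d', 'a', 'c'] -> ['c', 'd', 'a']
'd': index 1 in ['c', 'd', 'a'] -> ['d', 'c', 'a']
'd': index 0 in ['d', 'c', 'a'] -> ['d', 'c', 'a']
'c': index 1 in ['d', 'c', 'a'] -> ['c', 'd', 'a']
'a': index 2 in ['c', 'd', 'a'] -> ['a', 'c', 'd']
'c': index 1 in ['a', 'c', 'd'] -> ['c', 'a', 'd']
'a': index 1 in ['c', 'a', 'd'] -> ['a', 'c', 'd']
'a': index 0 in ['a', 'c', 'd'] -> ['a', 'c', 'd']
'a': index 0 in ['a', 'c', 'd'] -> ['a', 'c', 'd']


Output: [0, 2, 2, 1, 0, 1, 2, 1, 1, 0, 0]


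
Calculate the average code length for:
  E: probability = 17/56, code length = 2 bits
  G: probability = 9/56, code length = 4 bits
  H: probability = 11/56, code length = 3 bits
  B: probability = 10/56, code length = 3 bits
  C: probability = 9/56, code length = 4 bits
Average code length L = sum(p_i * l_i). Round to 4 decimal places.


Weighted contributions p_i * l_i:
  E: (17/56) * 2 = 34/56
  G: (9/56) * 4 = 36/56
  H: (11/56) * 3 = 33/56
  B: (10/56) * 3 = 30/56
  C: (9/56) * 4 = 36/56
Sum = (34 + 36 + 33 + 30 + 36)/56 = 169/56

L = 169/56 = 3.0179 bits/symbol


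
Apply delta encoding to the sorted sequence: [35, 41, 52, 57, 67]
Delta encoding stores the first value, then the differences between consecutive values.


First value: 35
Deltas:
  41 - 35 = 6
  52 - 41 = 11
  57 - 52 = 5
  67 - 57 = 10


Delta encoded: [35, 6, 11, 5, 10]


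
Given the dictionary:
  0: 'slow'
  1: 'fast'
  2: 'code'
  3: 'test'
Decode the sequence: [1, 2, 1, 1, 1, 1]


Look up each index in the dictionary:
  1 -> 'fast'
  2 -> 'code'
  1 -> 'fast'
  1 -> 'fast'
  1 -> 'fast'
  1 -> 'fast'

Decoded: "fast code fast fast fast fast"


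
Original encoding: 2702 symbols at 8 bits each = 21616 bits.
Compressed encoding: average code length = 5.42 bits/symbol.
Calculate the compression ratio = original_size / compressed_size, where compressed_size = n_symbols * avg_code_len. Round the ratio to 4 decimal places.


original_size = n_symbols * orig_bits = 2702 * 8 = 21616 bits
compressed_size = n_symbols * avg_code_len = 2702 * 5.42 = 14644.84 bits
ratio = original_size / compressed_size = 21616 / 14644.84 = 1.476

Compression ratio = 1.476


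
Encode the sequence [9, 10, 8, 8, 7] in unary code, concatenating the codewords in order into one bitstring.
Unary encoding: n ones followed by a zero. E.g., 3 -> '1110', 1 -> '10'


Encode each number as n ones followed by a terminating 0:
  9 -> 1111111110 (10 bits)
  10 -> 11111111110 (11 bits)
  8 -> 111111110 (9 bits)
  8 -> 111111110 (9 bits)
  7 -> 11111110 (8 bits)
Total length = 10 + 11 + 9 + 9 + 8 = 47 bits.

Unary([9, 10, 8, 8, 7]) = 11111111101111111111011111111011111111011111110 (47 bits)


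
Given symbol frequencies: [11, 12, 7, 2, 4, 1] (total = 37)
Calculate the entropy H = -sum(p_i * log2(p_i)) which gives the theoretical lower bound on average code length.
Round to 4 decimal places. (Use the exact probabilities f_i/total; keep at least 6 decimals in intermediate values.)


Per-symbol terms -p_i * log2(p_i) with p_i = f_i/37:
  p = 11/37 = 0.297297: log2(p) = -1.750022, -p*log2(p) = 0.520277
  p = 12/37 = 0.324324: log2(p) = -1.624491, -p*log2(p) = 0.526862
  p = 7/37 = 0.189189: log2(p) = -2.402098, -p*log2(p) = 0.454451
  p = 2/37 = 0.054054: log2(p) = -4.209453, -p*log2(p) = 0.227538
  p = 4/37 = 0.108108: log2(p) = -3.209453, -p*log2(p) = 0.346968
  p = 1/37 = 0.027027: log2(p) = -5.209453, -p*log2(p) = 0.140796
H = 0.520277 + 0.526862 + 0.454451 + 0.227538 + 0.346968 + 0.140796 = 2.216892

H = 2.2169 bits/symbol


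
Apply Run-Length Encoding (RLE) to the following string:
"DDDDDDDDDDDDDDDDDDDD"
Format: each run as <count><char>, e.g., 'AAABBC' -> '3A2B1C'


Scanning runs left to right:
  i=0: run of 'D' x 20 -> '20D'

RLE = 20D


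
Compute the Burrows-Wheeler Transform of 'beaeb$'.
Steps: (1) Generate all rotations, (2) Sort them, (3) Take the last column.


Rotations (sorted):
  0: $beaeb -> last char: b
  1: aeb$be -> last char: e
  2: b$beae -> last char: e
  3: beaeb$ -> last char: $
  4: eaeb$b -> last char: b
  5: eb$bea -> last char: a


BWT = bee$ba


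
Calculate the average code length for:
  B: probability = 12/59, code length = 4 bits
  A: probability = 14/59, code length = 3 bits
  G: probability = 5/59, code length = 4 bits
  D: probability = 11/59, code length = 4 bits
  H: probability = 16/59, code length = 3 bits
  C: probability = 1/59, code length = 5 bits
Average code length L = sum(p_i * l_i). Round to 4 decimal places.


Weighted contributions p_i * l_i:
  B: (12/59) * 4 = 48/59
  A: (14/59) * 3 = 42/59
  G: (5/59) * 4 = 20/59
  D: (11/59) * 4 = 44/59
  H: (16/59) * 3 = 48/59
  C: (1/59) * 5 = 5/59
Sum = (48 + 42 + 20 + 44 + 48 + 5)/59 = 207/59

L = 207/59 = 3.5085 bits/symbol


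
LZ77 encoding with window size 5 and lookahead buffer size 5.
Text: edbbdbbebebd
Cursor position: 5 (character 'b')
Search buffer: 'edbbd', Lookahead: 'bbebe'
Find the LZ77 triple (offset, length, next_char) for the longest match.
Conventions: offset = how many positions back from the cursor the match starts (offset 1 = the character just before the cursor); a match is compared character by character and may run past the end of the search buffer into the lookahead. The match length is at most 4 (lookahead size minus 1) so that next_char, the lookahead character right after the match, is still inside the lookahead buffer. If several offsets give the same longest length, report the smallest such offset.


Try each offset into the search buffer:
  offset=1 (pos 4, char 'd'): match length 0
  offset=2 (pos 3, char 'b'): match length 1
  offset=3 (pos 2, char 'b'): match length 2
  offset=4 (pos 1, char 'd'): match length 0
  offset=5 (pos 0, char 'e'): match length 0
Longest match has length 2 at offset 3.
next_char = character at position 5 + 2 = 7 -> 'e'

Best match: offset=3, length=2 (matching 'bb' starting at position 2)
LZ77 triple: (3, 2, 'e')


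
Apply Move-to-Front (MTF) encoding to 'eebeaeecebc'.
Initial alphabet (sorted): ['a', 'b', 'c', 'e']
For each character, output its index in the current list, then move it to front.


MTF encoding:
'e': index 3 in ['a', 'b', 'c', 'e'] -> ['e', 'a', 'b', 'c']
'e': index 0 in ['e', 'a', 'b', 'c'] -> ['e', 'a', 'b', 'c']
'b': index 2 in ['e', 'a', 'b', 'c'] -> ['b', 'e', 'a', 'c']
'e': index 1 in ['b', 'e', 'a', 'c'] -> ['e', 'b', 'a', 'c']
'a': index 2 in ['e', 'b', 'a', 'c'] -> ['a', 'e', 'b', 'c']
'e': index 1 in ['a', 'e', 'b', 'c'] -> ['e', 'a', 'b', 'c']
'e': index 0 in ['e', 'a', 'b', 'c'] -> ['e', 'a', 'b', 'c']
'c': index 3 in ['e', 'a', 'b', 'c'] -> ['c', 'e', 'a', 'b']
'e': index 1 in ['c', 'e', 'a', 'b'] -> ['e', 'c', 'a', 'b']
'b': index 3 in ['e', 'c', 'a', 'b'] -> ['b', 'e', 'c', 'a']
'c': index 2 in ['b', 'e', 'c', 'a'] -> ['c', 'b', 'e', 'a']


Output: [3, 0, 2, 1, 2, 1, 0, 3, 1, 3, 2]


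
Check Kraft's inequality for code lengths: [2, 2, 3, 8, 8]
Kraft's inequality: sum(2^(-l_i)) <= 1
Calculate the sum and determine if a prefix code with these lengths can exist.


Sum = 2^(-2) + 2^(-2) + 2^(-3) + 2^(-8) + 2^(-8)
    = 0.25 + 0.25 + 0.125 + 0.00390625 + 0.00390625
    = 162/256 = 0.6328125
Since 0.6328125 <= 1, Kraft's inequality IS satisfied.
A prefix code with these lengths CAN exist.

Kraft sum = 0.6328125. Satisfied.


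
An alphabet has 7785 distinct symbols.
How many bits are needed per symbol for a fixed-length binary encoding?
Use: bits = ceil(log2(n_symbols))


log2(7785) = 12.9265
Bracket: 2^12 = 4096 < 7785 <= 2^13 = 8192
So ceil(log2(7785)) = 13

bits = ceil(log2(7785)) = ceil(12.9265) = 13 bits


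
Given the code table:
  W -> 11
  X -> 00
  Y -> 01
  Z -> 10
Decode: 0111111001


Decoding:
01 -> Y
11 -> W
11 -> W
10 -> Z
01 -> Y


Result: YWWZY


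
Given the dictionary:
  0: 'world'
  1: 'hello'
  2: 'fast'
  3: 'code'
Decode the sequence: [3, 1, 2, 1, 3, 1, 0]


Look up each index in the dictionary:
  3 -> 'code'
  1 -> 'hello'
  2 -> 'fast'
  1 -> 'hello'
  3 -> 'code'
  1 -> 'hello'
  0 -> 'world'

Decoded: "code hello fast hello code hello world"


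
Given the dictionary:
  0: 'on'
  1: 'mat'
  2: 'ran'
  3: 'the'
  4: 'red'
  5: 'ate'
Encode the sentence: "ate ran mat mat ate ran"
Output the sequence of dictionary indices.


Look up each word in the dictionary:
  'ate' -> 5
  'ran' -> 2
  'mat' -> 1
  'mat' -> 1
  'ate' -> 5
  'ran' -> 2

Encoded: [5, 2, 1, 1, 5, 2]


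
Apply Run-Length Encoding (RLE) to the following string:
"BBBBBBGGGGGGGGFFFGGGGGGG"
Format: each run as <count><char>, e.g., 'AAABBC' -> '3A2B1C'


Scanning runs left to right:
  i=0: run of 'B' x 6 -> '6B'
  i=6: run of 'G' x 8 -> '8G'
  i=14: run of 'F' x 3 -> '3F'
  i=17: run of 'G' x 7 -> '7G'

RLE = 6B8G3F7G


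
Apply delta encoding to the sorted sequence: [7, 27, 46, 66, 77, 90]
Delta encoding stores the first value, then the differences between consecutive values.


First value: 7
Deltas:
  27 - 7 = 20
  46 - 27 = 19
  66 - 46 = 20
  77 - 66 = 11
  90 - 77 = 13


Delta encoded: [7, 20, 19, 20, 11, 13]


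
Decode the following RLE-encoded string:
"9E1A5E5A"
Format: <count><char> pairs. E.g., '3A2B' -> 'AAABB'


Expanding each <count><char> pair:
  9E -> 'EEEEEEEEE'
  1A -> 'A'
  5E -> 'EEEEE'
  5A -> 'AAAAA'

Decoded = EEEEEEEEEAEEEEEAAAAA


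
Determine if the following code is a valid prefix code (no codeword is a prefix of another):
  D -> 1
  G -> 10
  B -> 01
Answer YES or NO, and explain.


Checking each pair (does one codeword prefix another?):
  D='1' vs G='10': prefix -- VIOLATION

NO -- this is NOT a valid prefix code. D (1) is a prefix of G (10).


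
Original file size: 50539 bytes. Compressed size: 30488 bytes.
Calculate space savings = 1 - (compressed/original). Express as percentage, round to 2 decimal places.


ratio = compressed/original = 30488/50539 = 0.603257
savings = 1 - ratio = 1 - 0.603257 = 0.396743
as a percentage: 0.396743 * 100 = 39.67%

Space savings = 1 - 30488/50539 = 39.67%


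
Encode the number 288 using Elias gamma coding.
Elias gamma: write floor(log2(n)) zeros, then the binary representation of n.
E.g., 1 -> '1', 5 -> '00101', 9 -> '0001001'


num_bits = floor(log2(288)) + 1 = 9
leading_zeros = num_bits - 1 = 8
binary(288) = 100100000

Elias gamma(288) = '00000000' + '100100000' = 00000000100100000 (17 bits)


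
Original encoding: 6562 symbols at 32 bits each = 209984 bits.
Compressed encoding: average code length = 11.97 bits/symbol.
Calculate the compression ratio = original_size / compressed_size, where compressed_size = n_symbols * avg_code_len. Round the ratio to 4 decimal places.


original_size = n_symbols * orig_bits = 6562 * 32 = 209984 bits
compressed_size = n_symbols * avg_code_len = 6562 * 11.97 = 78547.14 bits
ratio = original_size / compressed_size = 209984 / 78547.14 = 2.6734

Compression ratio = 2.6734


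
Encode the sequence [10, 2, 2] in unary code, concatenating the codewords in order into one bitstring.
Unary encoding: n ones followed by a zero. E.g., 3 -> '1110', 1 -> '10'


Encode each number as n ones followed by a terminating 0:
  10 -> 11111111110 (11 bits)
  2 -> 110 (3 bits)
  2 -> 110 (3 bits)
Total length = 11 + 3 + 3 = 17 bits.

Unary([10, 2, 2]) = 11111111110110110 (17 bits)


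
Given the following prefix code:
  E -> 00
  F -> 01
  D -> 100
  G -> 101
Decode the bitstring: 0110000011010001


Decoding step by step:
Bits 01 -> F
Bits 100 -> D
Bits 00 -> E
Bits 01 -> F
Bits 101 -> G
Bits 00 -> E
Bits 01 -> F


Decoded message: FDEFGEF


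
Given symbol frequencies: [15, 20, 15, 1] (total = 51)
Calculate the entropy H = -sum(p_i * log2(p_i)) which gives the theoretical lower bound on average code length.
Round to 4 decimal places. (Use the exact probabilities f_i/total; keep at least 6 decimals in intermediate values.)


Per-symbol terms -p_i * log2(p_i) with p_i = f_i/51:
  p = 15/51 = 0.294118: log2(p) = -1.765535, -p*log2(p) = 0.519275
  p = 20/51 = 0.392157: log2(p) = -1.350497, -p*log2(p) = 0.529607
  p = 15/51 = 0.294118: log2(p) = -1.765535, -p*log2(p) = 0.519275
  p = 1/51 = 0.019608: log2(p) = -5.672425, -p*log2(p) = 0.111224
H = 0.519275 + 0.529607 + 0.519275 + 0.111224 = 1.679381

H = 1.6794 bits/symbol


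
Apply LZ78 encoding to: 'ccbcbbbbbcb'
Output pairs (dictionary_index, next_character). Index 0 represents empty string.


LZ78 encoding steps:
Dictionary: {0: ''}
Step 1: w='' (idx 0), next='c' -> output (0, 'c'), add 'c' as idx 1
Step 2: w='c' (idx 1), next='b' -> output (1, 'b'), add 'cb' as idx 2
Step 3: w='cb' (idx 2), next='b' -> output (2, 'b'), add 'cbb' as idx 3
Step 4: w='' (idx 0), next='b' -> output (0, 'b'), add 'b' as idx 4
Step 5: w='b' (idx 4), next='b' -> output (4, 'b'), add 'bb' as idx 5
Step 6: w='cb' (idx 2), end of input -> output (2, '')


Encoded: [(0, 'c'), (1, 'b'), (2, 'b'), (0, 'b'), (4, 'b'), (2, '')]


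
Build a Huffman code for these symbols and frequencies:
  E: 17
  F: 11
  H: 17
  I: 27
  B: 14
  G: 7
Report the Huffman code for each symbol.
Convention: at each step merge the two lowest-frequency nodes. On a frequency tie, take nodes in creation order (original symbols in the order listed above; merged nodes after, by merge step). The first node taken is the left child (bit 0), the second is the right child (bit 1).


Huffman tree construction:
Step 1: Merge G(7) + F(11) = 18
Step 2: Merge B(14) + E(17) = 31
Step 3: Merge H(17) + (G+F)(18) = 35
Step 4: Merge I(27) + (B+E)(31) = 58
Step 5: Merge (H+(G+F))(35) + (I+(B+E))(58) = 93
Read each symbol's code off the tree from the root (left child = 0, right child = 1).

Codes:
  E: 111 (length 3)
  F: 011 (length 3)
  H: 00 (length 2)
  I: 10 (length 2)
  B: 110 (length 3)
  G: 010 (length 3)
Average code length: 235/93 = 2.5269 bits/symbol


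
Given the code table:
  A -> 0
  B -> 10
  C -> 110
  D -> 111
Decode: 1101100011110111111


Decoding:
110 -> C
110 -> C
0 -> A
0 -> A
111 -> D
10 -> B
111 -> D
111 -> D


Result: CCAADBDD


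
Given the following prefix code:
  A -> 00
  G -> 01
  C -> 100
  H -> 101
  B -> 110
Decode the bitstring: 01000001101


Decoding step by step:
Bits 01 -> G
Bits 00 -> A
Bits 00 -> A
Bits 01 -> G
Bits 101 -> H


Decoded message: GAAGH


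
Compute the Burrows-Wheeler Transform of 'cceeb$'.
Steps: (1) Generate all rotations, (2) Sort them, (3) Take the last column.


Rotations (sorted):
  0: $cceeb -> last char: b
  1: b$ccee -> last char: e
  2: cceeb$ -> last char: $
  3: ceeb$c -> last char: c
  4: eb$cce -> last char: e
  5: eeb$cc -> last char: c


BWT = be$cec


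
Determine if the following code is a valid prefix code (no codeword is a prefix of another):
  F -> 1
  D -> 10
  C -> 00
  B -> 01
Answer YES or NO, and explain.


Checking each pair (does one codeword prefix another?):
  F='1' vs D='10': prefix -- VIOLATION

NO -- this is NOT a valid prefix code. F (1) is a prefix of D (10).


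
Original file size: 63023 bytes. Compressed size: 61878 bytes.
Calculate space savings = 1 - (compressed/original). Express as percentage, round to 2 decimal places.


ratio = compressed/original = 61878/63023 = 0.981832
savings = 1 - ratio = 1 - 0.981832 = 0.018168
as a percentage: 0.018168 * 100 = 1.82%

Space savings = 1 - 61878/63023 = 1.82%


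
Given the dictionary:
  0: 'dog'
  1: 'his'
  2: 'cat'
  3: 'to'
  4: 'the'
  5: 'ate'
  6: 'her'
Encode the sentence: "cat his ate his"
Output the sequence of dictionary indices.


Look up each word in the dictionary:
  'cat' -> 2
  'his' -> 1
  'ate' -> 5
  'his' -> 1

Encoded: [2, 1, 5, 1]


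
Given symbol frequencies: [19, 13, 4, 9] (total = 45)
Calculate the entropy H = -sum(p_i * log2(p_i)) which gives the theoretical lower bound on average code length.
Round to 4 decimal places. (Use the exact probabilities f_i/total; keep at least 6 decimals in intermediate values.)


Per-symbol terms -p_i * log2(p_i) with p_i = f_i/45:
  p = 19/45 = 0.422222: log2(p) = -1.243926, -p*log2(p) = 0.525213
  p = 13/45 = 0.288889: log2(p) = -1.791413, -p*log2(p) = 0.517519
  p = 4/45 = 0.088889: log2(p) = -3.491853, -p*log2(p) = 0.310387
  p = 9/45 = 0.200000: log2(p) = -2.321928, -p*log2(p) = 0.464386
H = 0.525213 + 0.517519 + 0.310387 + 0.464386 = 1.817505

H = 1.8175 bits/symbol


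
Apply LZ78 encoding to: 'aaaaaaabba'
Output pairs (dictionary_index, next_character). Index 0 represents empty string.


LZ78 encoding steps:
Dictionary: {0: ''}
Step 1: w='' (idx 0), next='a' -> output (0, 'a'), add 'a' as idx 1
Step 2: w='a' (idx 1), next='a' -> output (1, 'a'), add 'aa' as idx 2
Step 3: w='aa' (idx 2), next='a' -> output (2, 'a'), add 'aaa' as idx 3
Step 4: w='a' (idx 1), next='b' -> output (1, 'b'), add 'ab' as idx 4
Step 5: w='' (idx 0), next='b' -> output (0, 'b'), add 'b' as idx 5
Step 6: w='a' (idx 1), end of input -> output (1, '')


Encoded: [(0, 'a'), (1, 'a'), (2, 'a'), (1, 'b'), (0, 'b'), (1, '')]


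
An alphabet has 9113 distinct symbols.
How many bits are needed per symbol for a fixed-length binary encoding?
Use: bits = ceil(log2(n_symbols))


log2(9113) = 13.1537
Bracket: 2^13 = 8192 < 9113 <= 2^14 = 16384
So ceil(log2(9113)) = 14

bits = ceil(log2(9113)) = ceil(13.1537) = 14 bits


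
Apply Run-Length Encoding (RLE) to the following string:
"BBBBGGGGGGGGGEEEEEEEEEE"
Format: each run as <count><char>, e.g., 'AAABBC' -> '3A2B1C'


Scanning runs left to right:
  i=0: run of 'B' x 4 -> '4B'
  i=4: run of 'G' x 9 -> '9G'
  i=13: run of 'E' x 10 -> '10E'

RLE = 4B9G10E


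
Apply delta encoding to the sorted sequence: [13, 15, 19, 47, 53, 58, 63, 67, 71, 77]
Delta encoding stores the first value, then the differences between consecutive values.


First value: 13
Deltas:
  15 - 13 = 2
  19 - 15 = 4
  47 - 19 = 28
  53 - 47 = 6
  58 - 53 = 5
  63 - 58 = 5
  67 - 63 = 4
  71 - 67 = 4
  77 - 71 = 6


Delta encoded: [13, 2, 4, 28, 6, 5, 5, 4, 4, 6]


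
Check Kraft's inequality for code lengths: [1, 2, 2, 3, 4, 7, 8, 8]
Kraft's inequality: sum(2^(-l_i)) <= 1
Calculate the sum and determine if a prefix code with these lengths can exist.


Sum = 2^(-1) + 2^(-2) + 2^(-2) + 2^(-3) + 2^(-4) + 2^(-7) + 2^(-8) + 2^(-8)
    = 0.5 + 0.25 + 0.25 + 0.125 + 0.0625 + 0.0078125 + 0.00390625 + 0.00390625
    = 308/256 = 1.203125
Since 1.203125 > 1, Kraft's inequality is NOT satisfied.
A prefix code with these lengths CANNOT exist.

Kraft sum = 1.203125. Not satisfied.


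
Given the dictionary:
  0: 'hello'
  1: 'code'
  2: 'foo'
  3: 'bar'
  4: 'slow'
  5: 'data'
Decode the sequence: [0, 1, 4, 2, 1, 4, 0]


Look up each index in the dictionary:
  0 -> 'hello'
  1 -> 'code'
  4 -> 'slow'
  2 -> 'foo'
  1 -> 'code'
  4 -> 'slow'
  0 -> 'hello'

Decoded: "hello code slow foo code slow hello"


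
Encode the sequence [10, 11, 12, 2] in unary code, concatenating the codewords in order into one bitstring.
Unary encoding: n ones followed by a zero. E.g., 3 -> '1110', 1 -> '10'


Encode each number as n ones followed by a terminating 0:
  10 -> 11111111110 (11 bits)
  11 -> 111111111110 (12 bits)
  12 -> 1111111111110 (13 bits)
  2 -> 110 (3 bits)
Total length = 11 + 12 + 13 + 3 = 39 bits.

Unary([10, 11, 12, 2]) = 111111111101111111111101111111111110110 (39 bits)


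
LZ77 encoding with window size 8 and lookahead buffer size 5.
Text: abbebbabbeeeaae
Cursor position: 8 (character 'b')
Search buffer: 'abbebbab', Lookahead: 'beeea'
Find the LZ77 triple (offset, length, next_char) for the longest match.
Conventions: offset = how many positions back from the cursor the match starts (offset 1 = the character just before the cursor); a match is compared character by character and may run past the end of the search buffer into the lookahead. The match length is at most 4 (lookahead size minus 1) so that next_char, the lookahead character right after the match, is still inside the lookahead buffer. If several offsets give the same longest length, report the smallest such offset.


Try each offset into the search buffer:
  offset=1 (pos 7, char 'b'): match length 1
  offset=2 (pos 6, char 'a'): match length 0
  offset=3 (pos 5, char 'b'): match length 1
  offset=4 (pos 4, char 'b'): match length 1
  offset=5 (pos 3, char 'e'): match length 0
  offset=6 (pos 2, char 'b'): match length 2
  offset=7 (pos 1, char 'b'): match length 1
  offset=8 (pos 0, char 'a'): match length 0
Longest match has length 2 at offset 6.
next_char = character at position 8 + 2 = 10 -> 'e'

Best match: offset=6, length=2 (matching 'be' starting at position 2)
LZ77 triple: (6, 2, 'e')


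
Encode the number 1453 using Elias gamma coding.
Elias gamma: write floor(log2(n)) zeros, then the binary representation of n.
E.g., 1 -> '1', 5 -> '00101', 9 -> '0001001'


num_bits = floor(log2(1453)) + 1 = 11
leading_zeros = num_bits - 1 = 10
binary(1453) = 10110101101

Elias gamma(1453) = '0000000000' + '10110101101' = 000000000010110101101 (21 bits)


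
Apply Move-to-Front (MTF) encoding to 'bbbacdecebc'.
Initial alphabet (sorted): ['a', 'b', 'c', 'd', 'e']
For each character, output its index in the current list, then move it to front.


MTF encoding:
'b': index 1 in ['a', 'b', 'c', 'd', 'e'] -> ['b', 'a', 'c', 'd', 'e']
'b': index 0 in ['b', 'a', 'c', 'd', 'e'] -> ['b', 'a', 'c', 'd', 'e']
'b': index 0 in ['b', 'a', 'c', 'd', 'e'] -> ['b', 'a', 'c', 'd', 'e']
'a': index 1 in ['b', 'a', 'c', 'd', 'e'] -> ['a', 'b', 'c', 'd', 'e']
'c': index 2 in ['a', 'b', 'c', 'd', 'e'] -> ['c', 'a', 'b', 'd', 'e']
'd': index 3 in ['c', 'a', 'b', 'd', 'e'] -> ['d', 'c', 'a', 'b', 'e']
'e': index 4 in ['d', 'c', 'a', 'b', 'e'] -> ['e', 'd', 'c', 'a', 'b']
'c': index 2 in ['e', 'd', 'c', 'a', 'b'] -> ['c', 'e', 'd', 'a', 'b']
'e': index 1 in ['c', 'e', 'd', 'a', 'b'] -> ['e', 'c', 'd', 'a', 'b']
'b': index 4 in ['e', 'c', 'd', 'a', 'b'] -> ['b', 'e', 'c', 'd', 'a']
'c': index 2 in ['b', 'e', 'c', 'd', 'a'] -> ['c', 'b', 'e', 'd', 'a']


Output: [1, 0, 0, 1, 2, 3, 4, 2, 1, 4, 2]


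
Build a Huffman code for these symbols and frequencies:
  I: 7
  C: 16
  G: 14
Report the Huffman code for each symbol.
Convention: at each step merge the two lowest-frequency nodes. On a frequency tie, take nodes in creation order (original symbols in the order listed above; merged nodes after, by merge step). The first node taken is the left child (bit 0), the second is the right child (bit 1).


Huffman tree construction:
Step 1: Merge I(7) + G(14) = 21
Step 2: Merge C(16) + (I+G)(21) = 37
Read each symbol's code off the tree from the root (left child = 0, right child = 1).

Codes:
  I: 10 (length 2)
  C: 0 (length 1)
  G: 11 (length 2)
Average code length: 58/37 = 1.5676 bits/symbol


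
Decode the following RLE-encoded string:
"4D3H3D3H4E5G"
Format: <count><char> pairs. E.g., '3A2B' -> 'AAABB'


Expanding each <count><char> pair:
  4D -> 'DDDD'
  3H -> 'HHH'
  3D -> 'DDD'
  3H -> 'HHH'
  4E -> 'EEEE'
  5G -> 'GGGGG'

Decoded = DDDDHHHDDDHHHEEEEGGGGG


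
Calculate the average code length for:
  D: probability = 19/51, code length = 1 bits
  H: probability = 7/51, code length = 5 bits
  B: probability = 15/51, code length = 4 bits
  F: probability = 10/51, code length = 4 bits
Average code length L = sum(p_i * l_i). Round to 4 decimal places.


Weighted contributions p_i * l_i:
  D: (19/51) * 1 = 19/51
  H: (7/51) * 5 = 35/51
  B: (15/51) * 4 = 60/51
  F: (10/51) * 4 = 40/51
Sum = (19 + 35 + 60 + 40)/51 = 154/51

L = 154/51 = 3.0196 bits/symbol


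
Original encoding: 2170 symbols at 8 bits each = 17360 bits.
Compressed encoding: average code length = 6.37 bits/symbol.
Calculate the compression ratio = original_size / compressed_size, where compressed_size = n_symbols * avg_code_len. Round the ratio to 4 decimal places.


original_size = n_symbols * orig_bits = 2170 * 8 = 17360 bits
compressed_size = n_symbols * avg_code_len = 2170 * 6.37 = 13822.9 bits
ratio = original_size / compressed_size = 17360 / 13822.9 = 1.2559

Compression ratio = 1.2559


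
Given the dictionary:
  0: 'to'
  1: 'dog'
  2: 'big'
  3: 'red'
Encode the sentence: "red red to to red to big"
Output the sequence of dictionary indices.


Look up each word in the dictionary:
  'red' -> 3
  'red' -> 3
  'to' -> 0
  'to' -> 0
  'red' -> 3
  'to' -> 0
  'big' -> 2

Encoded: [3, 3, 0, 0, 3, 0, 2]


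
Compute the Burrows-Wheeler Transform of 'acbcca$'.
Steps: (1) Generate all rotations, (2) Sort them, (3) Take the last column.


Rotations (sorted):
  0: $acbcca -> last char: a
  1: a$acbcc -> last char: c
  2: acbcca$ -> last char: $
  3: bcca$ac -> last char: c
  4: ca$acbc -> last char: c
  5: cbcca$a -> last char: a
  6: cca$acb -> last char: b


BWT = ac$ccab


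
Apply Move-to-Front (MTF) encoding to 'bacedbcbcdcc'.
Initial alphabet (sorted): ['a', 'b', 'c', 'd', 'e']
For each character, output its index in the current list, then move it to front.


MTF encoding:
'b': index 1 in ['a', 'b', 'c', 'd', 'e'] -> ['b', 'a', 'c', 'd', 'e']
'a': index 1 in ['b', 'a', 'c', 'd', 'e'] -> ['a', 'b', 'c', 'd', 'e']
'c': index 2 in ['a', 'b', 'c', 'd', 'e'] -> ['c', 'a', 'b', 'd', 'e']
'e': index 4 in ['c', 'a', 'b', 'd', 'e'] -> ['e', 'c', 'a', 'b', 'd']
'd': index 4 in ['e', 'c', 'a', 'b', 'd'] -> ['d', 'e', 'c', 'a', 'b']
'b': index 4 in ['d', 'e', 'c', 'a', 'b'] -> ['b', 'd', 'e', 'c', 'a']
'c': index 3 in ['b', 'd', 'e', 'c', 'a'] -> ['c', 'b', 'd', 'e', 'a']
'b': index 1 in ['c', 'b', 'd', 'e', 'a'] -> ['b', 'c', 'd', 'e', 'a']
'c': index 1 in ['b', 'c', 'd', 'e', 'a'] -> ['c', 'b', 'd', 'e', 'a']
'd': index 2 in ['c', 'b', 'd', 'e', 'a'] -> ['d', 'c', 'b', 'e', 'a']
'c': index 1 in ['d', 'c', 'b', 'e', 'a'] -> ['c', 'd', 'b', 'e', 'a']
'c': index 0 in ['c', 'd', 'b', 'e', 'a'] -> ['c', 'd', 'b', 'e', 'a']


Output: [1, 1, 2, 4, 4, 4, 3, 1, 1, 2, 1, 0]


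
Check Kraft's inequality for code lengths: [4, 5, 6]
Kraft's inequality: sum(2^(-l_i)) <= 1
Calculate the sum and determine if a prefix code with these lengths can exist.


Sum = 2^(-4) + 2^(-5) + 2^(-6)
    = 0.0625 + 0.03125 + 0.015625
    = 7/64 = 0.109375
Since 0.109375 <= 1, Kraft's inequality IS satisfied.
A prefix code with these lengths CAN exist.

Kraft sum = 0.109375. Satisfied.


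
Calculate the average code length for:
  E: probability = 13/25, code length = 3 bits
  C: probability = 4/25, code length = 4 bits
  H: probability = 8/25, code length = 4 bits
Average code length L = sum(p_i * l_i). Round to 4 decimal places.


Weighted contributions p_i * l_i:
  E: (13/25) * 3 = 39/25
  C: (4/25) * 4 = 16/25
  H: (8/25) * 4 = 32/25
Sum = (39 + 16 + 32)/25 = 87/25

L = 87/25 = 3.4800 bits/symbol


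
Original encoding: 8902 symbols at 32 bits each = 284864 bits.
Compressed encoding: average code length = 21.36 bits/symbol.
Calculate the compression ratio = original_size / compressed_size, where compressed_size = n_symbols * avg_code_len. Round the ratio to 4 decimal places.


original_size = n_symbols * orig_bits = 8902 * 32 = 284864 bits
compressed_size = n_symbols * avg_code_len = 8902 * 21.36 = 190146.72 bits
ratio = original_size / compressed_size = 284864 / 190146.72 = 1.4981

Compression ratio = 1.4981


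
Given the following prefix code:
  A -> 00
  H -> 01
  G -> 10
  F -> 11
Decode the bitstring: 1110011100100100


Decoding step by step:
Bits 11 -> F
Bits 10 -> G
Bits 01 -> H
Bits 11 -> F
Bits 00 -> A
Bits 10 -> G
Bits 01 -> H
Bits 00 -> A


Decoded message: FGHFAGHA


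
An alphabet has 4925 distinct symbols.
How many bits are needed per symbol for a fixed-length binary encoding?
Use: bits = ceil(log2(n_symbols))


log2(4925) = 12.2659
Bracket: 2^12 = 4096 < 4925 <= 2^13 = 8192
So ceil(log2(4925)) = 13

bits = ceil(log2(4925)) = ceil(12.2659) = 13 bits


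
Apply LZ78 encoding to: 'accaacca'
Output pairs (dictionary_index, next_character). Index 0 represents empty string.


LZ78 encoding steps:
Dictionary: {0: ''}
Step 1: w='' (idx 0), next='a' -> output (0, 'a'), add 'a' as idx 1
Step 2: w='' (idx 0), next='c' -> output (0, 'c'), add 'c' as idx 2
Step 3: w='c' (idx 2), next='a' -> output (2, 'a'), add 'ca' as idx 3
Step 4: w='a' (idx 1), next='c' -> output (1, 'c'), add 'ac' as idx 4
Step 5: w='ca' (idx 3), end of input -> output (3, '')


Encoded: [(0, 'a'), (0, 'c'), (2, 'a'), (1, 'c'), (3, '')]


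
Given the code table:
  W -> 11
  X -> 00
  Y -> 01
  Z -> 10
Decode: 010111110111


Decoding:
01 -> Y
01 -> Y
11 -> W
11 -> W
01 -> Y
11 -> W


Result: YYWWYW


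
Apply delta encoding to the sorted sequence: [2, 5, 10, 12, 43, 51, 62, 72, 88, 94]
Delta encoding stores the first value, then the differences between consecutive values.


First value: 2
Deltas:
  5 - 2 = 3
  10 - 5 = 5
  12 - 10 = 2
  43 - 12 = 31
  51 - 43 = 8
  62 - 51 = 11
  72 - 62 = 10
  88 - 72 = 16
  94 - 88 = 6


Delta encoded: [2, 3, 5, 2, 31, 8, 11, 10, 16, 6]


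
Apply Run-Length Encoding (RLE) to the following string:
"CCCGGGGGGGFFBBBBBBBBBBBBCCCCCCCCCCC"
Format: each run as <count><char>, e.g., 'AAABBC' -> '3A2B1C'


Scanning runs left to right:
  i=0: run of 'C' x 3 -> '3C'
  i=3: run of 'G' x 7 -> '7G'
  i=10: run of 'F' x 2 -> '2F'
  i=12: run of 'B' x 12 -> '12B'
  i=24: run of 'C' x 11 -> '11C'

RLE = 3C7G2F12B11C


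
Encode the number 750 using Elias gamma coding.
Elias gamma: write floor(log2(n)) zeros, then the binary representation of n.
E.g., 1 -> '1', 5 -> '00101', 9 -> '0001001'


num_bits = floor(log2(750)) + 1 = 10
leading_zeros = num_bits - 1 = 9
binary(750) = 1011101110

Elias gamma(750) = '000000000' + '1011101110' = 0000000001011101110 (19 bits)


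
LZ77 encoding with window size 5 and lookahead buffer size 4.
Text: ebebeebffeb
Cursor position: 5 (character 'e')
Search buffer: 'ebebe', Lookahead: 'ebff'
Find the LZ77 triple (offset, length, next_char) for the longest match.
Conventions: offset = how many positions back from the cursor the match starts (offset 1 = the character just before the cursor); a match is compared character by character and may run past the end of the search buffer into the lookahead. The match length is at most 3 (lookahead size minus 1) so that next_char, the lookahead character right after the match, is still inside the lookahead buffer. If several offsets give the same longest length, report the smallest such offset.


Try each offset into the search buffer:
  offset=1 (pos 4, char 'e'): match length 1
  offset=2 (pos 3, char 'b'): match length 0
  offset=3 (pos 2, char 'e'): match length 2
  offset=4 (pos 1, char 'b'): match length 0
  offset=5 (pos 0, char 'e'): match length 2
Longest match has length 2, found at offsets 3, 5; take the smallest, offset 3.
next_char = character at position 5 + 2 = 7 -> 'f'

Best match: offset=3, length=2 (matching 'eb' starting at position 2)
LZ77 triple: (3, 2, 'f')


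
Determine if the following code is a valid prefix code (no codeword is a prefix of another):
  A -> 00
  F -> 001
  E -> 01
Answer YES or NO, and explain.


Checking each pair (does one codeword prefix another?):
  A='00' vs F='001': prefix -- VIOLATION

NO -- this is NOT a valid prefix code. A (00) is a prefix of F (001).


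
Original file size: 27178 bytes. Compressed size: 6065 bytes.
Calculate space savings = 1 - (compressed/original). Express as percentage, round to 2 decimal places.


ratio = compressed/original = 6065/27178 = 0.223158
savings = 1 - ratio = 1 - 0.223158 = 0.776842
as a percentage: 0.776842 * 100 = 77.68%

Space savings = 1 - 6065/27178 = 77.68%


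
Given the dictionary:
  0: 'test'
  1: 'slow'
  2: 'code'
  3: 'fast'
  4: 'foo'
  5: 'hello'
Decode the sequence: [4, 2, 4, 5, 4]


Look up each index in the dictionary:
  4 -> 'foo'
  2 -> 'code'
  4 -> 'foo'
  5 -> 'hello'
  4 -> 'foo'

Decoded: "foo code foo hello foo"


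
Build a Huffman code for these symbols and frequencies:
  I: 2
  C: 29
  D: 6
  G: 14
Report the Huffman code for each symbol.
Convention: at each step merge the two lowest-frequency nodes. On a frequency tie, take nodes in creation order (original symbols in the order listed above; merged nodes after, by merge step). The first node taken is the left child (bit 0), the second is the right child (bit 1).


Huffman tree construction:
Step 1: Merge I(2) + D(6) = 8
Step 2: Merge (I+D)(8) + G(14) = 22
Step 3: Merge ((I+D)+G)(22) + C(29) = 51
Read each symbol's code off the tree from the root (left child = 0, right child = 1).

Codes:
  I: 000 (length 3)
  C: 1 (length 1)
  D: 001 (length 3)
  G: 01 (length 2)
Average code length: 81/51 = 1.5882 bits/symbol


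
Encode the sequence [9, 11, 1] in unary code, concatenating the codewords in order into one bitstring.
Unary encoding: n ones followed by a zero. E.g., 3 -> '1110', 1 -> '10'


Encode each number as n ones followed by a terminating 0:
  9 -> 1111111110 (10 bits)
  11 -> 111111111110 (12 bits)
  1 -> 10 (2 bits)
Total length = 10 + 12 + 2 = 24 bits.

Unary([9, 11, 1]) = 111111111011111111111010 (24 bits)


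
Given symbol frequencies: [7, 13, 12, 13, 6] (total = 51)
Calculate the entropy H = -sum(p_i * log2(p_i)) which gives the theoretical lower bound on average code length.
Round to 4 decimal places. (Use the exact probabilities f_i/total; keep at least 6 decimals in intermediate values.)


Per-symbol terms -p_i * log2(p_i) with p_i = f_i/51:
  p = 7/51 = 0.137255: log2(p) = -2.865070, -p*log2(p) = 0.393245
  p = 13/51 = 0.254902: log2(p) = -1.971986, -p*log2(p) = 0.502663
  p = 12/51 = 0.235294: log2(p) = -2.087463, -p*log2(p) = 0.491168
  p = 13/51 = 0.254902: log2(p) = -1.971986, -p*log2(p) = 0.502663
  p = 6/51 = 0.117647: log2(p) = -3.087463, -p*log2(p) = 0.363231
H = 0.393245 + 0.502663 + 0.491168 + 0.502663 + 0.363231 = 2.252970

H = 2.253 bits/symbol


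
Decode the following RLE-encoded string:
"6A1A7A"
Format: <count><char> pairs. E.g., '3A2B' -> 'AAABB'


Expanding each <count><char> pair:
  6A -> 'AAAAAA'
  1A -> 'A'
  7A -> 'AAAAAAA'

Decoded = AAAAAAAAAAAAAA
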